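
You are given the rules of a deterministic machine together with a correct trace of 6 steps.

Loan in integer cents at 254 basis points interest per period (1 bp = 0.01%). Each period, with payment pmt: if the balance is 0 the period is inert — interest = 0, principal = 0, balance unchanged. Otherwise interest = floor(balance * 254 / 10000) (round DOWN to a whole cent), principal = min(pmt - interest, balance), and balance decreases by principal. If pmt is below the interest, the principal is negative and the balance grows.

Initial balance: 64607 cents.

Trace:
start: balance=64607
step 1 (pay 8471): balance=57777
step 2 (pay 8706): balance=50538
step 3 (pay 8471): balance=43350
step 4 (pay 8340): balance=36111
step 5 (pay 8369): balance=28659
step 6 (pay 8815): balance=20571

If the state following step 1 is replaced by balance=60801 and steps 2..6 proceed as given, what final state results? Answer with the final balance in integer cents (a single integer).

state after step 1 := balance=60801
step 2 (pay 8706): balance=53639
step 3 (pay 8471): balance=46530
step 4 (pay 8340): balance=39371
step 5 (pay 8369): balance=32002
step 6 (pay 8815): balance=23999

23999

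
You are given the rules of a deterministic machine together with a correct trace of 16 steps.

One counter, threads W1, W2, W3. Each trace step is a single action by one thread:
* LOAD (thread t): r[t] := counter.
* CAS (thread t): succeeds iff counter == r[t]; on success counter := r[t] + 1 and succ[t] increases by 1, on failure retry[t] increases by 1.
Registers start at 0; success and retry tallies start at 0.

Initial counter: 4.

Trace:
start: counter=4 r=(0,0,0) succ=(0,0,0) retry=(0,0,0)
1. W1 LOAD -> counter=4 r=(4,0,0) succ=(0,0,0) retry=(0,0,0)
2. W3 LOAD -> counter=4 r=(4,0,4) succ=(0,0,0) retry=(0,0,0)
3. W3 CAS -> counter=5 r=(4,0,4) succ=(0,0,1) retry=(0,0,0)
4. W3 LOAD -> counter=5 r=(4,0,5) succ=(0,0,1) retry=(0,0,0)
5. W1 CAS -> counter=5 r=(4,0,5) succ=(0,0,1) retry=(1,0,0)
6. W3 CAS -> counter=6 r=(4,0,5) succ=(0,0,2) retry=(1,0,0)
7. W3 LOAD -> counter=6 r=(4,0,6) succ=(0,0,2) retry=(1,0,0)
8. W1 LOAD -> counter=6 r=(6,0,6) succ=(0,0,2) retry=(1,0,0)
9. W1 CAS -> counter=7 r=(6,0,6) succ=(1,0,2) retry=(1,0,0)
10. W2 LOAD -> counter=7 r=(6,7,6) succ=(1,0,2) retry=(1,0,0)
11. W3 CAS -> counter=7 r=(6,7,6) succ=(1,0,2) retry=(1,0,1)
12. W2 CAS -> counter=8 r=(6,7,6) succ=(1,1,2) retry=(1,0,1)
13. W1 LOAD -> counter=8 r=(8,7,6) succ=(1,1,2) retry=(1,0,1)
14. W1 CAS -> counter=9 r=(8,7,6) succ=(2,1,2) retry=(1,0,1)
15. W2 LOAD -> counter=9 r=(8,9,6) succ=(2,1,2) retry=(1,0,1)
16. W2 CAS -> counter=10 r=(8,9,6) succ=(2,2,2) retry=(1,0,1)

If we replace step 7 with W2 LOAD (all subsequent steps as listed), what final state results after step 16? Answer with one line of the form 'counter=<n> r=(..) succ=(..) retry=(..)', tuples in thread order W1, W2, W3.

counter=10 r=(8,9,5) succ=(2,2,2) retry=(1,0,1)

(re-executing from step 7 with the substitution; state before step 7: counter=6 r=(4,0,5) succ=(0,0,2) retry=(1,0,0))
7. W2 LOAD -> counter=6 r=(4,6,5) succ=(0,0,2) retry=(1,0,0)
8. W1 LOAD -> counter=6 r=(6,6,5) succ=(0,0,2) retry=(1,0,0)
9. W1 CAS -> counter=7 r=(6,6,5) succ=(1,0,2) retry=(1,0,0)
10. W2 LOAD -> counter=7 r=(6,7,5) succ=(1,0,2) retry=(1,0,0)
11. W3 CAS -> counter=7 r=(6,7,5) succ=(1,0,2) retry=(1,0,1)
12. W2 CAS -> counter=8 r=(6,7,5) succ=(1,1,2) retry=(1,0,1)
13. W1 LOAD -> counter=8 r=(8,7,5) succ=(1,1,2) retry=(1,0,1)
14. W1 CAS -> counter=9 r=(8,7,5) succ=(2,1,2) retry=(1,0,1)
15. W2 LOAD -> counter=9 r=(8,9,5) succ=(2,1,2) retry=(1,0,1)
16. W2 CAS -> counter=10 r=(8,9,5) succ=(2,2,2) retry=(1,0,1)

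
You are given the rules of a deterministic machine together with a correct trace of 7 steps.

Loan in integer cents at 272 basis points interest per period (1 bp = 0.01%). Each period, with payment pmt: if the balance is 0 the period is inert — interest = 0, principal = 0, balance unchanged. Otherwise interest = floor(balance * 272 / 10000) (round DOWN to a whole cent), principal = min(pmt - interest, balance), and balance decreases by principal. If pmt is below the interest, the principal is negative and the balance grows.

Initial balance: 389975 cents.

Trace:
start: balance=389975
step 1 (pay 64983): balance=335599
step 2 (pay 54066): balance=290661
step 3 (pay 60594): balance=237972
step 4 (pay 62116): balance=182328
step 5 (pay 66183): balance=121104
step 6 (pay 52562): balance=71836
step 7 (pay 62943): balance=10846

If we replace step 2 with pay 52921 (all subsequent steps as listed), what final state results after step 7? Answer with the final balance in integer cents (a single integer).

(re-executing from step 2 with the substitution; state before step 2: balance=335599)
step 2 (pay 52921): balance=291806
step 3 (pay 60594): balance=239149
step 4 (pay 62116): balance=183537
step 5 (pay 66183): balance=122346
step 6 (pay 52562): balance=73111
step 7 (pay 62943): balance=12156

12156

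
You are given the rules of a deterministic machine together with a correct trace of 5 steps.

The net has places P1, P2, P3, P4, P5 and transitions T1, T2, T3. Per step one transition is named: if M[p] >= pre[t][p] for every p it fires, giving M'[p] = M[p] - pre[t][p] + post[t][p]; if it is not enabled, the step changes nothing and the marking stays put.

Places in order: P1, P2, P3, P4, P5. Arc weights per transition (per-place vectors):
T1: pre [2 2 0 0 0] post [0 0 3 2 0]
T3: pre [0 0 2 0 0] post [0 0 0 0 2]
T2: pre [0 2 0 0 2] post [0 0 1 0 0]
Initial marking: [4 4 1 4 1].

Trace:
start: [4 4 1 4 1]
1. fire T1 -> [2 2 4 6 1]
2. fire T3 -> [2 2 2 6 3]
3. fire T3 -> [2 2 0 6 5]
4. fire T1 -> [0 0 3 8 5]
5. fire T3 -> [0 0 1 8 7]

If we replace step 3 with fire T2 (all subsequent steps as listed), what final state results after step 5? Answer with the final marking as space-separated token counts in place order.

(re-executing from step 3 with the substitution; state before step 3: [2 2 2 6 3])
3. fire T2 -> [2 0 3 6 1]
4. fire T1 -> [2 0 3 6 1]
5. fire T3 -> [2 0 1 6 3]

2 0 1 6 3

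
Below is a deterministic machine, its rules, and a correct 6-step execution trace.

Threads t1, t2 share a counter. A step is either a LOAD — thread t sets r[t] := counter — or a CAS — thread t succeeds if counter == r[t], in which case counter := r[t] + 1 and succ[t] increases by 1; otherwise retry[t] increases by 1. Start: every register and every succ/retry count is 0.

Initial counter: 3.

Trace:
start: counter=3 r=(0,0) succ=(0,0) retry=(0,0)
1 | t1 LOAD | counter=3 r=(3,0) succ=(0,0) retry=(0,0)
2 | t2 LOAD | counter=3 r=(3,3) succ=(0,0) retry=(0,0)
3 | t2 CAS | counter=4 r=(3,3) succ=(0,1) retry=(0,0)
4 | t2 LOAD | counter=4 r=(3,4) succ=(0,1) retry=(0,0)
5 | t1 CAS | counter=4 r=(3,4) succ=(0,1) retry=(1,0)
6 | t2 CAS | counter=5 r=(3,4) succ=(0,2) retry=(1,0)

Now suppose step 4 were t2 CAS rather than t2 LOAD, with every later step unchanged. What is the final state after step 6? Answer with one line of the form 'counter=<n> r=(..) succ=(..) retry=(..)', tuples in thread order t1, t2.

counter=4 r=(3,3) succ=(0,1) retry=(1,2)

(re-executing from step 4 with the substitution; state before step 4: counter=4 r=(3,3) succ=(0,1) retry=(0,0))
4 | t2 CAS | counter=4 r=(3,3) succ=(0,1) retry=(0,1)
5 | t1 CAS | counter=4 r=(3,3) succ=(0,1) retry=(1,1)
6 | t2 CAS | counter=4 r=(3,3) succ=(0,1) retry=(1,2)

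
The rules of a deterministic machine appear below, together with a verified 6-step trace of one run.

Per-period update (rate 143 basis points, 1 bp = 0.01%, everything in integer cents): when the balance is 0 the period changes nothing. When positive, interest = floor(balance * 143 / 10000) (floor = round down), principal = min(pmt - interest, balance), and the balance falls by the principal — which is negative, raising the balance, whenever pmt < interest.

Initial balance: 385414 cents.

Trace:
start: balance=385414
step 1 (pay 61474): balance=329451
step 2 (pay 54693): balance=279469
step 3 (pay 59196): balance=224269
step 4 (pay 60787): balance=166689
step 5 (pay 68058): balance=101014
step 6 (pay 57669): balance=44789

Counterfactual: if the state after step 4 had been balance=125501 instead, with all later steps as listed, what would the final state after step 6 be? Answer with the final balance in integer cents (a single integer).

2415

state after step 4 := balance=125501
step 5 (pay 68058): balance=59237
step 6 (pay 57669): balance=2415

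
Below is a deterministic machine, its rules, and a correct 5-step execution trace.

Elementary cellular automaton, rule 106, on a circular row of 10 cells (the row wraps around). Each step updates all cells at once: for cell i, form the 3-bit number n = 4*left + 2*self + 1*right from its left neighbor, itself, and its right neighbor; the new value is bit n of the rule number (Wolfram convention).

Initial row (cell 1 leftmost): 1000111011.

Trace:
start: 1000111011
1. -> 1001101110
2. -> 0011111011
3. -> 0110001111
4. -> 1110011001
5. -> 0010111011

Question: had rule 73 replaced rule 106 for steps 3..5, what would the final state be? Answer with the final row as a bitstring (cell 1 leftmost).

0110001011

(re-executing steps 3..5 under rule 73; state before step 3: 0011111011)
3. -> 0010001011
4. -> 0000100011
5. -> 0110001011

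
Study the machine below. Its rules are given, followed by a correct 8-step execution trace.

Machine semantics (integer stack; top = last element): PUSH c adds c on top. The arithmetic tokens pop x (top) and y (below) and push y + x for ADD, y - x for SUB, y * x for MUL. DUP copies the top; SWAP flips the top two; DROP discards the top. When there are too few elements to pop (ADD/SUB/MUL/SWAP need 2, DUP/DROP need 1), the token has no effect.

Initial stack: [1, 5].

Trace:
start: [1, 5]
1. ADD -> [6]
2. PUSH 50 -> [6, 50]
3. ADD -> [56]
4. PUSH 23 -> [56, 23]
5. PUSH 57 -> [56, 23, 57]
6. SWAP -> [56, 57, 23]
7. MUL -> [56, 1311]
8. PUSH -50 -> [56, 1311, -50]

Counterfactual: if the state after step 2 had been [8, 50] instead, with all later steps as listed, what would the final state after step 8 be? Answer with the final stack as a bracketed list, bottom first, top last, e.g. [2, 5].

state after step 2 := [8, 50]
3. ADD -> [58]
4. PUSH 23 -> [58, 23]
5. PUSH 57 -> [58, 23, 57]
6. SWAP -> [58, 57, 23]
7. MUL -> [58, 1311]
8. PUSH -50 -> [58, 1311, -50]

[58, 1311, -50]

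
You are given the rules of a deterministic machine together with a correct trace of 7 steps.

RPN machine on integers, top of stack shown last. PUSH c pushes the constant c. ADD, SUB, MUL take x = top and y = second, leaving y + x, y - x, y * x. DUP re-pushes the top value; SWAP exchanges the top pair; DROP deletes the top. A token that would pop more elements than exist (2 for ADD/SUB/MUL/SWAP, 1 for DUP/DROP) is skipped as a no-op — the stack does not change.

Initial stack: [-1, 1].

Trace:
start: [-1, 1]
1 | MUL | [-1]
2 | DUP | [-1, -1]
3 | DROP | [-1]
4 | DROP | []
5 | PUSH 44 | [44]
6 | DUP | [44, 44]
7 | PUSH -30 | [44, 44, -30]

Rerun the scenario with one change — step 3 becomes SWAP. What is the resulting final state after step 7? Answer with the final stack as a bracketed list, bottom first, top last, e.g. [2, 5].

[-1, 44, 44, -30]

(re-executing from step 3 with the substitution; state before step 3: [-1, -1])
3 | SWAP | [-1, -1]
4 | DROP | [-1]
5 | PUSH 44 | [-1, 44]
6 | DUP | [-1, 44, 44]
7 | PUSH -30 | [-1, 44, 44, -30]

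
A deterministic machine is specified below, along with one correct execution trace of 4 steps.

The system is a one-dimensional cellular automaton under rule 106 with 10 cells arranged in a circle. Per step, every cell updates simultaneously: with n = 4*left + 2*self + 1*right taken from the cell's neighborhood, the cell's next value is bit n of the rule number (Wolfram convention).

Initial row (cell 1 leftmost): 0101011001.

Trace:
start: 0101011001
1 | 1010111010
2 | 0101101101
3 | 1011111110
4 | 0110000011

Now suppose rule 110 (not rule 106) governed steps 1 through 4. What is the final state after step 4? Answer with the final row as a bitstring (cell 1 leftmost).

(re-executing steps 1..4 under rule 110; state before step 1: 0101011001)
1 | 1111111011
2 | 0000001110
3 | 0000011010
4 | 0000111110

0000111110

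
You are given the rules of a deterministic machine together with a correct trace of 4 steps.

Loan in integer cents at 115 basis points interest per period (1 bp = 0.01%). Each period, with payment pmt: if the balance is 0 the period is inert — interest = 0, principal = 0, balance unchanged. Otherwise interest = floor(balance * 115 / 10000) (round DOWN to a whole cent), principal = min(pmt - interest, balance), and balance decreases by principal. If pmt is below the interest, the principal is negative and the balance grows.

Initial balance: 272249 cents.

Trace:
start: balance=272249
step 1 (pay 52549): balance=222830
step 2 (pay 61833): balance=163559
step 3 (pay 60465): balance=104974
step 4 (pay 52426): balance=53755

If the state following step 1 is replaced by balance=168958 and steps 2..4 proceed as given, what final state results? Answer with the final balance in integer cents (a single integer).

state after step 1 := balance=168958
step 2 (pay 61833): balance=109068
step 3 (pay 60465): balance=49857
step 4 (pay 52426): balance=0

0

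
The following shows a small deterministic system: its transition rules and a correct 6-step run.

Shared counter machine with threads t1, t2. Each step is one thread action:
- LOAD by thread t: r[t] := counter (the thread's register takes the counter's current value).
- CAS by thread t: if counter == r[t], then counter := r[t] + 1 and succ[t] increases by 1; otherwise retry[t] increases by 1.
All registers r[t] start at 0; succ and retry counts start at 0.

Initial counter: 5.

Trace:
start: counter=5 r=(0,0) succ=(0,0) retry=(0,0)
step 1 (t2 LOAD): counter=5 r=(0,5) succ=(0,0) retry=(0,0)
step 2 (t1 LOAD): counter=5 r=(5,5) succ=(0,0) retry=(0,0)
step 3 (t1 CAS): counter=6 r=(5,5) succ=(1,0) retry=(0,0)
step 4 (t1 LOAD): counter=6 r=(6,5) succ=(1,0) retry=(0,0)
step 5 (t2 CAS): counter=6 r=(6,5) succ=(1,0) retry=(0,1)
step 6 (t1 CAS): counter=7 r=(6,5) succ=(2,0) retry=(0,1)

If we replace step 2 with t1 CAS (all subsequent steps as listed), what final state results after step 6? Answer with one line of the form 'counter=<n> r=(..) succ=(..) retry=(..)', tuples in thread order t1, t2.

(re-executing from step 2 with the substitution; state before step 2: counter=5 r=(0,5) succ=(0,0) retry=(0,0))
step 2 (t1 CAS): counter=5 r=(0,5) succ=(0,0) retry=(1,0)
step 3 (t1 CAS): counter=5 r=(0,5) succ=(0,0) retry=(2,0)
step 4 (t1 LOAD): counter=5 r=(5,5) succ=(0,0) retry=(2,0)
step 5 (t2 CAS): counter=6 r=(5,5) succ=(0,1) retry=(2,0)
step 6 (t1 CAS): counter=6 r=(5,5) succ=(0,1) retry=(3,0)

counter=6 r=(5,5) succ=(0,1) retry=(3,0)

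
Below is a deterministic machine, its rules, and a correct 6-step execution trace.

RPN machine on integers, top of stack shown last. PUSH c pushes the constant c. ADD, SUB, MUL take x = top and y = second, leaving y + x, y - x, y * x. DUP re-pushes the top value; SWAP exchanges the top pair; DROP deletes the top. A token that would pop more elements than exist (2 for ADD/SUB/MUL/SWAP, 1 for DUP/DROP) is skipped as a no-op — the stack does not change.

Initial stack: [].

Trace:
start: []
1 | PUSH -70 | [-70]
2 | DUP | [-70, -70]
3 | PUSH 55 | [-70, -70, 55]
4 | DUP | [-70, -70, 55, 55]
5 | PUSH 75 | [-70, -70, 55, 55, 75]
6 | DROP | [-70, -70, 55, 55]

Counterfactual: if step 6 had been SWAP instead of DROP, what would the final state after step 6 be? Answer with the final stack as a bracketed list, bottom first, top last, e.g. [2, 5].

[-70, -70, 55, 75, 55]

(re-executing from step 6 with the substitution; state before step 6: [-70, -70, 55, 55, 75])
6 | SWAP | [-70, -70, 55, 75, 55]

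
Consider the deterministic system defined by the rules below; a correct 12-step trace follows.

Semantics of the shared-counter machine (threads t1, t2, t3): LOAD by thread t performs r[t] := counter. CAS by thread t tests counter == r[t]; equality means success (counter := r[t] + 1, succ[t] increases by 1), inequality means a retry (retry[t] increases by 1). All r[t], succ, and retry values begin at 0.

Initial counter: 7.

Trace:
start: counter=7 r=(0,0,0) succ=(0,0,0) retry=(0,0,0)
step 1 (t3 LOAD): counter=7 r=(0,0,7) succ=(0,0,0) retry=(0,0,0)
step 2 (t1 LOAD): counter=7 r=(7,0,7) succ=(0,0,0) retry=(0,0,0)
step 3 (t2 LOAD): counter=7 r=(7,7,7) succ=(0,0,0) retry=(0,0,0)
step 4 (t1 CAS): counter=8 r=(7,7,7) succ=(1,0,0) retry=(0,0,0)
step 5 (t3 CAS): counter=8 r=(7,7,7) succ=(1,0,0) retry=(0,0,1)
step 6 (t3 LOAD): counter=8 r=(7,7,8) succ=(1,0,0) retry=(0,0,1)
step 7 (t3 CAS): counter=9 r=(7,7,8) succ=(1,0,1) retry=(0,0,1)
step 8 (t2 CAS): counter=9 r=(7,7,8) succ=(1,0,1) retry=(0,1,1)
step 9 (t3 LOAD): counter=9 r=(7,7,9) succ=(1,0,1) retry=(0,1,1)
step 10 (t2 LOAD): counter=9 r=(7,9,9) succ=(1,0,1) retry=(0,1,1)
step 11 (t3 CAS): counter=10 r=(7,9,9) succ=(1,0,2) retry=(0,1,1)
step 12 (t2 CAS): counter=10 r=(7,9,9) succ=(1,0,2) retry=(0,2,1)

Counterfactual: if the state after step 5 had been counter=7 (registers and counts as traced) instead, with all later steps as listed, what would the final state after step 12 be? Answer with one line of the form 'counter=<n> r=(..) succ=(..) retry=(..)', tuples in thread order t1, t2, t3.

counter=9 r=(7,8,8) succ=(1,0,2) retry=(0,2,1)

state after step 5 := counter=7 r=(7,7,7) succ=(1,0,0) retry=(0,0,1)
step 6 (t3 LOAD): counter=7 r=(7,7,7) succ=(1,0,0) retry=(0,0,1)
step 7 (t3 CAS): counter=8 r=(7,7,7) succ=(1,0,1) retry=(0,0,1)
step 8 (t2 CAS): counter=8 r=(7,7,7) succ=(1,0,1) retry=(0,1,1)
step 9 (t3 LOAD): counter=8 r=(7,7,8) succ=(1,0,1) retry=(0,1,1)
step 10 (t2 LOAD): counter=8 r=(7,8,8) succ=(1,0,1) retry=(0,1,1)
step 11 (t3 CAS): counter=9 r=(7,8,8) succ=(1,0,2) retry=(0,1,1)
step 12 (t2 CAS): counter=9 r=(7,8,8) succ=(1,0,2) retry=(0,2,1)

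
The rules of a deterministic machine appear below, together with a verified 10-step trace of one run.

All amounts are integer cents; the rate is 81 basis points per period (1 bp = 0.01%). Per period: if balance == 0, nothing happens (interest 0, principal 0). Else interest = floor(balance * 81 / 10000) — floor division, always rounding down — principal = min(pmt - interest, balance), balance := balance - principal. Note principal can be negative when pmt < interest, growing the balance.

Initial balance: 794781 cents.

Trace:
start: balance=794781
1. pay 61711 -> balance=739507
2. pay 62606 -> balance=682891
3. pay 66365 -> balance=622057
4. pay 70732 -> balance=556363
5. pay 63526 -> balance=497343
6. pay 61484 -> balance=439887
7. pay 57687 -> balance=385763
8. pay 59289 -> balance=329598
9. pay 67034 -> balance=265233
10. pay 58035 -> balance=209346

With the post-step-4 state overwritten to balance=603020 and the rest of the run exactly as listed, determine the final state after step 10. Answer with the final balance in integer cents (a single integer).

258317

state after step 4 := balance=603020
5. pay 63526 -> balance=544378
6. pay 61484 -> balance=487303
7. pay 57687 -> balance=433563
8. pay 59289 -> balance=377785
9. pay 67034 -> balance=313811
10. pay 58035 -> balance=258317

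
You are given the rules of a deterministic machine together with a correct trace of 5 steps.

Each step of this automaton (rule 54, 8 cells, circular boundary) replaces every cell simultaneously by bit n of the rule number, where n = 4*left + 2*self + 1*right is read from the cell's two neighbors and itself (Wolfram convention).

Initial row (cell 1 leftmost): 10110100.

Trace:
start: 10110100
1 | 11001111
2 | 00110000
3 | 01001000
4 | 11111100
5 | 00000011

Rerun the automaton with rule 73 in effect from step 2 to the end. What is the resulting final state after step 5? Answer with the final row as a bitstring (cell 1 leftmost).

01001011

(re-executing steps 2..5 under rule 73; state before step 2: 11001111)
2 | 01001000
3 | 00000011
4 | 01111011
5 | 01001011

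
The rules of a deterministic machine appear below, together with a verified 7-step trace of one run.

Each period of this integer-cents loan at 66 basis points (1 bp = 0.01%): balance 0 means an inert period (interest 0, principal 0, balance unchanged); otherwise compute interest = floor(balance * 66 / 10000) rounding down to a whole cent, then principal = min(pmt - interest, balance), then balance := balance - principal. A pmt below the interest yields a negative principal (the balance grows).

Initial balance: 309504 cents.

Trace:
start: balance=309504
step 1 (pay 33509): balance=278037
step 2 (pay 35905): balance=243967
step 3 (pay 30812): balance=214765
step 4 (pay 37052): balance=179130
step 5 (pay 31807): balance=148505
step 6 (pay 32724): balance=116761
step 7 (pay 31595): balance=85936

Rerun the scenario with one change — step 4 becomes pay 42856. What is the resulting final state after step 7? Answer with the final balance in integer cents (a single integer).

80015

(re-executing from step 4 with the substitution; state before step 4: balance=214765)
step 4 (pay 42856): balance=173326
step 5 (pay 31807): balance=142662
step 6 (pay 32724): balance=110879
step 7 (pay 31595): balance=80015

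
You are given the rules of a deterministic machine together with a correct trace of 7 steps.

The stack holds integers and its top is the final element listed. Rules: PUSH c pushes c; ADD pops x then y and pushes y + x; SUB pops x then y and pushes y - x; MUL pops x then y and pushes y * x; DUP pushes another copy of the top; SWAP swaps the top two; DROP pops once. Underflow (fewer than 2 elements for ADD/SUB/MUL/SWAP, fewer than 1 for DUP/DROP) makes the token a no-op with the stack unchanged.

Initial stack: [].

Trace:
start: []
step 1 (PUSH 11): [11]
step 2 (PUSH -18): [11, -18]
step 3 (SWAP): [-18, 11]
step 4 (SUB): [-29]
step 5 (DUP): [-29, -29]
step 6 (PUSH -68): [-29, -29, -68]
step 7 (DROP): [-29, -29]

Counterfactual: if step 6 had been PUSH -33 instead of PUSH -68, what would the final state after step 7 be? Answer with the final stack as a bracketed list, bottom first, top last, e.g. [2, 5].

[-29, -29]

(re-executing from step 6 with the substitution; state before step 6: [-29, -29])
step 6 (PUSH -33): [-29, -29, -33]
step 7 (DROP): [-29, -29]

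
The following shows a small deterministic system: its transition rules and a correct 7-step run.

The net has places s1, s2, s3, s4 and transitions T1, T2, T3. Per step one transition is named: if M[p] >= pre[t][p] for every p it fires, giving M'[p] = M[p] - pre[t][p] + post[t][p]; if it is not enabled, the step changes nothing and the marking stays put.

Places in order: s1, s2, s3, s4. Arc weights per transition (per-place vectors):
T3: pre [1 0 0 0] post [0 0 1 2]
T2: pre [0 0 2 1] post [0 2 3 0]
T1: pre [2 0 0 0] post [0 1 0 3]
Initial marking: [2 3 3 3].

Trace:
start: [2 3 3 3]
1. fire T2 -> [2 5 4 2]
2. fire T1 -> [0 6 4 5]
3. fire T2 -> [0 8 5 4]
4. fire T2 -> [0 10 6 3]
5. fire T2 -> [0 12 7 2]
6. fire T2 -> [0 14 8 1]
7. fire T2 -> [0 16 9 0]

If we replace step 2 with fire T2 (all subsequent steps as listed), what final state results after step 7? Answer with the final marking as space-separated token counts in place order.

(re-executing from step 2 with the substitution; state before step 2: [2 5 4 2])
2. fire T2 -> [2 7 5 1]
3. fire T2 -> [2 9 6 0]
4. fire T2 -> [2 9 6 0]
5. fire T2 -> [2 9 6 0]
6. fire T2 -> [2 9 6 0]
7. fire T2 -> [2 9 6 0]

2 9 6 0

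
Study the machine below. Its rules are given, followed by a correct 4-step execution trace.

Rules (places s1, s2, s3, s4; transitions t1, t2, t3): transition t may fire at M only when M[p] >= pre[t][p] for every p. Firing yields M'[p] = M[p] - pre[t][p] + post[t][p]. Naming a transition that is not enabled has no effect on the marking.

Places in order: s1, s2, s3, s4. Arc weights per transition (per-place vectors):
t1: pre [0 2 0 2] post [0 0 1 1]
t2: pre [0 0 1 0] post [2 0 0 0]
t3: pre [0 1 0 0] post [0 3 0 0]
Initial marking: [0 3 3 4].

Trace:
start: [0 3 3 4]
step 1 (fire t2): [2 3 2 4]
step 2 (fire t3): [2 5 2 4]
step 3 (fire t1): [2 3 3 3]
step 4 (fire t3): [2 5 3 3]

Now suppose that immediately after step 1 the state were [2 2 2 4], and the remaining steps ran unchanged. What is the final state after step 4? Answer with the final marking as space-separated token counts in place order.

2 4 3 3

state after step 1 := [2 2 2 4]
step 2 (fire t3): [2 4 2 4]
step 3 (fire t1): [2 2 3 3]
step 4 (fire t3): [2 4 3 3]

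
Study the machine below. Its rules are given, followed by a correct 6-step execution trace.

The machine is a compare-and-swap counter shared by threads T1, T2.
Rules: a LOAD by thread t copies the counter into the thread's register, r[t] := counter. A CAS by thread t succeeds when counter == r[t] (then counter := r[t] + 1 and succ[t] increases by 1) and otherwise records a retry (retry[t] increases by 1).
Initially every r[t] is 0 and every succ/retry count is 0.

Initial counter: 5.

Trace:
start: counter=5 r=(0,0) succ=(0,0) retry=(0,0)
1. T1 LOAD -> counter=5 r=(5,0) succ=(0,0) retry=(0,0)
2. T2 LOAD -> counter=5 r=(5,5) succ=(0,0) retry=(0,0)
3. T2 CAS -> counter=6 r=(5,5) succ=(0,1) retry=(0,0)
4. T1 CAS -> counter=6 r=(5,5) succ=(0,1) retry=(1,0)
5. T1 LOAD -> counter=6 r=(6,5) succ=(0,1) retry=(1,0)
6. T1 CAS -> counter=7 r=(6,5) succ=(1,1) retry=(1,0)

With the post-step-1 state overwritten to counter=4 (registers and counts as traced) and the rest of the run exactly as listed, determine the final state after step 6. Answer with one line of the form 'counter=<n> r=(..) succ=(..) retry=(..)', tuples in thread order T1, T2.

counter=7 r=(6,4) succ=(2,1) retry=(0,0)

state after step 1 := counter=4 r=(5,0) succ=(0,0) retry=(0,0)
2. T2 LOAD -> counter=4 r=(5,4) succ=(0,0) retry=(0,0)
3. T2 CAS -> counter=5 r=(5,4) succ=(0,1) retry=(0,0)
4. T1 CAS -> counter=6 r=(5,4) succ=(1,1) retry=(0,0)
5. T1 LOAD -> counter=6 r=(6,4) succ=(1,1) retry=(0,0)
6. T1 CAS -> counter=7 r=(6,4) succ=(2,1) retry=(0,0)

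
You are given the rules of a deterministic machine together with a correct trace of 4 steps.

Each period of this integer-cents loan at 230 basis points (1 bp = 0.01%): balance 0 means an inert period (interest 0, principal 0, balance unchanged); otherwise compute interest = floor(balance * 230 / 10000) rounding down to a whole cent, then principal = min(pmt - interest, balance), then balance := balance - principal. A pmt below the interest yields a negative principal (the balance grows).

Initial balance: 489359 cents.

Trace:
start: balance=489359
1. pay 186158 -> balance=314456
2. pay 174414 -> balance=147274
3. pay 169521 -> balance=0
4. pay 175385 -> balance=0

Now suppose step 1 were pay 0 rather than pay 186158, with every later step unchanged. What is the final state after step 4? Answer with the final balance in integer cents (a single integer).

(re-executing from step 1 with the substitution; state before step 1: balance=489359)
1. pay 0 -> balance=500614
2. pay 174414 -> balance=337714
3. pay 169521 -> balance=175960
4. pay 175385 -> balance=4622

4622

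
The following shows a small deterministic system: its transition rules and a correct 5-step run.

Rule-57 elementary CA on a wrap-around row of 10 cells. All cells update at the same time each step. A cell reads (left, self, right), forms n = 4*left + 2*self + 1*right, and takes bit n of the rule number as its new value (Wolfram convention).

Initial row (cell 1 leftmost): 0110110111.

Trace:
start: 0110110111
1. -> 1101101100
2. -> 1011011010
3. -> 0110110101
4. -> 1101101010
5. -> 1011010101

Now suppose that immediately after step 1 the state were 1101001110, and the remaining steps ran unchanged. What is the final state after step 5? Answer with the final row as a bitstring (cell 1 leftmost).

0101010101

state after step 1 := 1101001110
2. -> 1010101001
3. -> 0101010101
4. -> 1010101010
5. -> 0101010101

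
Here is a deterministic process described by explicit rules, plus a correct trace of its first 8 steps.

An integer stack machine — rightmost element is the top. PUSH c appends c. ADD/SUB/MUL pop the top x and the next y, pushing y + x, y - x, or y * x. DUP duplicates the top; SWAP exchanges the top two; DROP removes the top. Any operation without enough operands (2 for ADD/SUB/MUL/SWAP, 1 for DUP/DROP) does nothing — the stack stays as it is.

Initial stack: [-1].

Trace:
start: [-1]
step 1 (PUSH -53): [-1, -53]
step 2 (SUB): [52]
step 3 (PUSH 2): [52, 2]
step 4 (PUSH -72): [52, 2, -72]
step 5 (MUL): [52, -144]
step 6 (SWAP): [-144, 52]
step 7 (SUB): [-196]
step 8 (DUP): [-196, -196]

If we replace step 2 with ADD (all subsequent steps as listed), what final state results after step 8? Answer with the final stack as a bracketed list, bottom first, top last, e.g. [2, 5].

(re-executing from step 2 with the substitution; state before step 2: [-1, -53])
step 2 (ADD): [-54]
step 3 (PUSH 2): [-54, 2]
step 4 (PUSH -72): [-54, 2, -72]
step 5 (MUL): [-54, -144]
step 6 (SWAP): [-144, -54]
step 7 (SUB): [-90]
step 8 (DUP): [-90, -90]

[-90, -90]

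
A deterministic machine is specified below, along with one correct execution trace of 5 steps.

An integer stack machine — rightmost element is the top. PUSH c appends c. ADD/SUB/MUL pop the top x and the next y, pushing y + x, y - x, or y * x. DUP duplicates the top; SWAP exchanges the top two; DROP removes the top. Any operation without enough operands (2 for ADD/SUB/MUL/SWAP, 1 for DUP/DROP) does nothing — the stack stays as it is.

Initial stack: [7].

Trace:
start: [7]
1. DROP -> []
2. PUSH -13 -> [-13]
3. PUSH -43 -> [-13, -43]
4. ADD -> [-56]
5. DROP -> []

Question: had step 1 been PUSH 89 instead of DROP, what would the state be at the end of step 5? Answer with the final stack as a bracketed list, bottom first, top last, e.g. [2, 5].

[7, 89]

(re-executing from step 1 with the substitution; state before step 1: [7])
1. PUSH 89 -> [7, 89]
2. PUSH -13 -> [7, 89, -13]
3. PUSH -43 -> [7, 89, -13, -43]
4. ADD -> [7, 89, -56]
5. DROP -> [7, 89]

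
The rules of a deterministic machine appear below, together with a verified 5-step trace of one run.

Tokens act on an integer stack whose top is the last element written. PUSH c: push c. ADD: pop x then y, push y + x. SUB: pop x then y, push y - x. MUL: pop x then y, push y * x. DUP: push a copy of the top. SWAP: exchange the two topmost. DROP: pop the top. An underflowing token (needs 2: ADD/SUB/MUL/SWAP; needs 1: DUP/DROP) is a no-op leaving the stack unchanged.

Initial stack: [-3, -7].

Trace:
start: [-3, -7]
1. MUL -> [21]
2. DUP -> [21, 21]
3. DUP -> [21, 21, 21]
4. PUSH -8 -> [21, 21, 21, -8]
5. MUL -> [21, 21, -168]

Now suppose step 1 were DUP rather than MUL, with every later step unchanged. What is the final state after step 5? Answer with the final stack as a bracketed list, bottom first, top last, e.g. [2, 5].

[-3, -7, -7, -7, 56]

(re-executing from step 1 with the substitution; state before step 1: [-3, -7])
1. DUP -> [-3, -7, -7]
2. DUP -> [-3, -7, -7, -7]
3. DUP -> [-3, -7, -7, -7, -7]
4. PUSH -8 -> [-3, -7, -7, -7, -7, -8]
5. MUL -> [-3, -7, -7, -7, 56]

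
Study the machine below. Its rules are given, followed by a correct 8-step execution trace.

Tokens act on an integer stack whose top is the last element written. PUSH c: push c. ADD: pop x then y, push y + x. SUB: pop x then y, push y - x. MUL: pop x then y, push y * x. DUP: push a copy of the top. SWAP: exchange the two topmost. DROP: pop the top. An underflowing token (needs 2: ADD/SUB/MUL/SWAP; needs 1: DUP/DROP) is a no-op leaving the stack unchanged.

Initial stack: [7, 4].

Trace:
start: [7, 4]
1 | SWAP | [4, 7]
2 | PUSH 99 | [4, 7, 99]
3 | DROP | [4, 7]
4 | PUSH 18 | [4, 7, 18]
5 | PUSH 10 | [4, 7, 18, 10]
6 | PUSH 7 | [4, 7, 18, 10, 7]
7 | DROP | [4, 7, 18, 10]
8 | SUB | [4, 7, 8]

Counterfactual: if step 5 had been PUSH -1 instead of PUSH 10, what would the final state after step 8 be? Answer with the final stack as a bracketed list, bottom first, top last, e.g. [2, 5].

(re-executing from step 5 with the substitution; state before step 5: [4, 7, 18])
5 | PUSH -1 | [4, 7, 18, -1]
6 | PUSH 7 | [4, 7, 18, -1, 7]
7 | DROP | [4, 7, 18, -1]
8 | SUB | [4, 7, 19]

[4, 7, 19]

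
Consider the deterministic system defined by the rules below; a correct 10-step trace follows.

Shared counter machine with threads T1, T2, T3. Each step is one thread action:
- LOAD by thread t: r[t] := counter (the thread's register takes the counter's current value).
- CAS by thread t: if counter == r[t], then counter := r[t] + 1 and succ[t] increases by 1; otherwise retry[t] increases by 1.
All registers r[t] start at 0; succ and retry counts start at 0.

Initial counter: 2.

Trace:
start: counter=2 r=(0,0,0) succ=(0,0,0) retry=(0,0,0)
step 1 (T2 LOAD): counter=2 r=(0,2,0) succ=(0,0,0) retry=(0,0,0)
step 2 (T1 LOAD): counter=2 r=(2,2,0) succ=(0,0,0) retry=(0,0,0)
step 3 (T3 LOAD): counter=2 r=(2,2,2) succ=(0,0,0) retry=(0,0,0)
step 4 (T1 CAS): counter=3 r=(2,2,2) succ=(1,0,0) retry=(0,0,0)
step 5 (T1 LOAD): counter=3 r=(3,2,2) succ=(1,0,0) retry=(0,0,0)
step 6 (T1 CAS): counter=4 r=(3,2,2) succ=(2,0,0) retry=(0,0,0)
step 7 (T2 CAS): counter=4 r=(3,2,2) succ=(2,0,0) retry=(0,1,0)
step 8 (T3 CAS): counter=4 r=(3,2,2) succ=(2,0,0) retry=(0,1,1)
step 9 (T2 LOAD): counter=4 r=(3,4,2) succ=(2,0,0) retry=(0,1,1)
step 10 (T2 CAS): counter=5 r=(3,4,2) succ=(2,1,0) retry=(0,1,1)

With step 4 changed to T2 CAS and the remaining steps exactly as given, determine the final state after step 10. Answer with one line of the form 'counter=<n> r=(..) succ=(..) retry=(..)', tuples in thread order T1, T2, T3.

(re-executing from step 4 with the substitution; state before step 4: counter=2 r=(2,2,2) succ=(0,0,0) retry=(0,0,0))
step 4 (T2 CAS): counter=3 r=(2,2,2) succ=(0,1,0) retry=(0,0,0)
step 5 (T1 LOAD): counter=3 r=(3,2,2) succ=(0,1,0) retry=(0,0,0)
step 6 (T1 CAS): counter=4 r=(3,2,2) succ=(1,1,0) retry=(0,0,0)
step 7 (T2 CAS): counter=4 r=(3,2,2) succ=(1,1,0) retry=(0,1,0)
step 8 (T3 CAS): counter=4 r=(3,2,2) succ=(1,1,0) retry=(0,1,1)
step 9 (T2 LOAD): counter=4 r=(3,4,2) succ=(1,1,0) retry=(0,1,1)
step 10 (T2 CAS): counter=5 r=(3,4,2) succ=(1,2,0) retry=(0,1,1)

counter=5 r=(3,4,2) succ=(1,2,0) retry=(0,1,1)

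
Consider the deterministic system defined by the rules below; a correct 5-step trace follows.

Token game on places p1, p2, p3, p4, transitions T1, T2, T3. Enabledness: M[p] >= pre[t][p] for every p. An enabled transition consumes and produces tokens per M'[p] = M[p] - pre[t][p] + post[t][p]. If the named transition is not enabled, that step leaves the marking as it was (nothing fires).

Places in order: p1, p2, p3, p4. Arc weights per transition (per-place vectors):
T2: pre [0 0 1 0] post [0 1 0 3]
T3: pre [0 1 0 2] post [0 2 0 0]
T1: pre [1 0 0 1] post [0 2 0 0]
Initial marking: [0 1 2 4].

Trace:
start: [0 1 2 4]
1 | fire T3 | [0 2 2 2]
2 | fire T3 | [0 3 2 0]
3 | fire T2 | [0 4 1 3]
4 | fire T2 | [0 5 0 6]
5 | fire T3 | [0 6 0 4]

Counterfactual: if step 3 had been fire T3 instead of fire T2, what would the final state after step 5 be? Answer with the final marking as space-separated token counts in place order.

(re-executing from step 3 with the substitution; state before step 3: [0 3 2 0])
3 | fire T3 | [0 3 2 0]
4 | fire T2 | [0 4 1 3]
5 | fire T3 | [0 5 1 1]

0 5 1 1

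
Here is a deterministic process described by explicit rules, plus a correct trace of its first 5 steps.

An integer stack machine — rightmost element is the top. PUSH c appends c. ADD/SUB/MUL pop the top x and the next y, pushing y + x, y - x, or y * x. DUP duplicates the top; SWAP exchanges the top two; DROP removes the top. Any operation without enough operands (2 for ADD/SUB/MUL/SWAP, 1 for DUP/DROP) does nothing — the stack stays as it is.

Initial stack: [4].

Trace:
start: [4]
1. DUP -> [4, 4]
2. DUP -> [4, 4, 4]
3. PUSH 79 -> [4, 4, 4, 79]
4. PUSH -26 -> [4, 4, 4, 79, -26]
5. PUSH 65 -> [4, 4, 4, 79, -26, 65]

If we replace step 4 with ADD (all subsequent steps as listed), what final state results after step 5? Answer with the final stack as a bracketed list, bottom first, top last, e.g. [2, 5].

(re-executing from step 4 with the substitution; state before step 4: [4, 4, 4, 79])
4. ADD -> [4, 4, 83]
5. PUSH 65 -> [4, 4, 83, 65]

[4, 4, 83, 65]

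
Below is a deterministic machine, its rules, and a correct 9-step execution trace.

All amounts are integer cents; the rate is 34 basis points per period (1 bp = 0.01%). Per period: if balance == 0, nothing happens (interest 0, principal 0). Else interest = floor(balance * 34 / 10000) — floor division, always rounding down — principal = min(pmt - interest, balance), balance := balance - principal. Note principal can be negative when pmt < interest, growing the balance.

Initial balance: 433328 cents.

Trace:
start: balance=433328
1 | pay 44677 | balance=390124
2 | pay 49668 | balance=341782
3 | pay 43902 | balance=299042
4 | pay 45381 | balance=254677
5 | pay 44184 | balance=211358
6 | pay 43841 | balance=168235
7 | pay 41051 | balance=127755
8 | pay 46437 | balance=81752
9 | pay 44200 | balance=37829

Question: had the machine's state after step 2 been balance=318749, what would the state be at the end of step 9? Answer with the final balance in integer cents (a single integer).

14244

state after step 2 := balance=318749
3 | pay 43902 | balance=275930
4 | pay 45381 | balance=231487
5 | pay 44184 | balance=188090
6 | pay 43841 | balance=144888
7 | pay 41051 | balance=104329
8 | pay 46437 | balance=58246
9 | pay 44200 | balance=14244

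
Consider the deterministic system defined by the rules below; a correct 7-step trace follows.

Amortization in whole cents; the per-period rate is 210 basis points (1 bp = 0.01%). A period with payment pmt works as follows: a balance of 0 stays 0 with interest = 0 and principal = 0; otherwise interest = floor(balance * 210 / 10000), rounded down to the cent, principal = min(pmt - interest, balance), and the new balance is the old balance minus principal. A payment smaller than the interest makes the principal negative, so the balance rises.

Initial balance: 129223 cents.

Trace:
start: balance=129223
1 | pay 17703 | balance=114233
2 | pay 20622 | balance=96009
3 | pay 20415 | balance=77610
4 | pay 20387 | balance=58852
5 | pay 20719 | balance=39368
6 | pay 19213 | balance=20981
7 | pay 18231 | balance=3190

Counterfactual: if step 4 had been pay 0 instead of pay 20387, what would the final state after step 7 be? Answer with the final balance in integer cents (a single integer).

24889

(re-executing from step 4 with the substitution; state before step 4: balance=77610)
4 | pay 0 | balance=79239
5 | pay 20719 | balance=60184
6 | pay 19213 | balance=42234
7 | pay 18231 | balance=24889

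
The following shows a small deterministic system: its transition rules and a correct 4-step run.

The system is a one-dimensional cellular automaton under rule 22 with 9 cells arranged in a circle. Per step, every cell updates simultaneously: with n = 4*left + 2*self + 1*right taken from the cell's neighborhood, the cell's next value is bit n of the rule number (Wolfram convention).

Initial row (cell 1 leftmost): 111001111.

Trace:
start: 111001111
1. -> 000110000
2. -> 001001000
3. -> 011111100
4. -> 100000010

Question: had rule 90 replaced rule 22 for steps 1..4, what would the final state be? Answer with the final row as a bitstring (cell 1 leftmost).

(re-executing steps 1..4 under rule 90; state before step 1: 111001111)
1. -> 001111000
2. -> 011001100
3. -> 111111110
4. -> 100000010

100000010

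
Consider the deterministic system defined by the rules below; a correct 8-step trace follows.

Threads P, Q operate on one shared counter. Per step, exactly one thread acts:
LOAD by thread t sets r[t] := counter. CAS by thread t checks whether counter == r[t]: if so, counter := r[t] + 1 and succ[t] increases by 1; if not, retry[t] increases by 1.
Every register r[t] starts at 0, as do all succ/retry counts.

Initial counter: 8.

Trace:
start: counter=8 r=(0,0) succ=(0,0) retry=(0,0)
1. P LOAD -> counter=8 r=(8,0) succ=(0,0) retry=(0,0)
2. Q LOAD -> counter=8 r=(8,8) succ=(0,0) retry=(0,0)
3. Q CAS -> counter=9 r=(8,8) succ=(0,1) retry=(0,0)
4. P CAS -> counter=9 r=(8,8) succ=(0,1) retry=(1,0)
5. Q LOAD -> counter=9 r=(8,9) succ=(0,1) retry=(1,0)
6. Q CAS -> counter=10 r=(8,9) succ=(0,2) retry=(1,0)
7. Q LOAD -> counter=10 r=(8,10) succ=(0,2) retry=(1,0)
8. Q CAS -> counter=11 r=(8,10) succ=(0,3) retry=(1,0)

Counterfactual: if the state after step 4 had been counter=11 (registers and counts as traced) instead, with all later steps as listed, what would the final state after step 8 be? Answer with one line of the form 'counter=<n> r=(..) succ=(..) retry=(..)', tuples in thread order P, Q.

counter=13 r=(8,12) succ=(0,3) retry=(1,0)

state after step 4 := counter=11 r=(8,8) succ=(0,1) retry=(1,0)
5. Q LOAD -> counter=11 r=(8,11) succ=(0,1) retry=(1,0)
6. Q CAS -> counter=12 r=(8,11) succ=(0,2) retry=(1,0)
7. Q LOAD -> counter=12 r=(8,12) succ=(0,2) retry=(1,0)
8. Q CAS -> counter=13 r=(8,12) succ=(0,3) retry=(1,0)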